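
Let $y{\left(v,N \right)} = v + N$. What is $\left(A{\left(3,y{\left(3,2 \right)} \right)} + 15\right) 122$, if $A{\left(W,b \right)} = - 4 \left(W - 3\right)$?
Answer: $1830$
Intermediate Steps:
$y{\left(v,N \right)} = N + v$
$A{\left(W,b \right)} = 12 - 4 W$ ($A{\left(W,b \right)} = - 4 \left(-3 + W\right) = 12 - 4 W$)
$\left(A{\left(3,y{\left(3,2 \right)} \right)} + 15\right) 122 = \left(\left(12 - 12\right) + 15\right) 122 = \left(0 + 15\right) 122 = 15 \cdot 122 = 1830$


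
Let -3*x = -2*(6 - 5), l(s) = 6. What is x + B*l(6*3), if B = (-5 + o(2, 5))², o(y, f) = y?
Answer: 164/3 ≈ 54.667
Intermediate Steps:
x = ⅔ (x = -(-2)*(6 - 5)/3 = -(-2)/3 = -⅓*(-2) = ⅔ ≈ 0.66667)
B = 9 (B = (-5 + 2)² = (-3)² = 9)
x + B*l(6*3) = ⅔ + 9*6 = ⅔ + 54 = 164/3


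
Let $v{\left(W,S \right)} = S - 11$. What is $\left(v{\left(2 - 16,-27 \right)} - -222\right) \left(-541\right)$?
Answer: $-99544$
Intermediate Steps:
$v{\left(W,S \right)} = -11 + S$ ($v{\left(W,S \right)} = S - 11 = -11 + S$)
$\left(v{\left(2 - 16,-27 \right)} - -222\right) \left(-541\right) = \left(\left(-11 - 27\right) - -222\right) \left(-541\right) = \left(-38 + 222\right) \left(-541\right) = 184 \left(-541\right) = -99544$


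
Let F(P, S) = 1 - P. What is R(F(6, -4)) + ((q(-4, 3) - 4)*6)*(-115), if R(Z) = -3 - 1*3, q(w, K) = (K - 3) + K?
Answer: 684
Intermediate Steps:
q(w, K) = -3 + 2*K (q(w, K) = (-3 + K) + K = -3 + 2*K)
R(Z) = -6 (R(Z) = -3 - 3 = -6)
R(F(6, -4)) + ((q(-4, 3) - 4)*6)*(-115) = -6 + (((-3 + 2*3) - 4)*6)*(-115) = -6 + (((-3 + 6) - 4)*6)*(-115) = -6 + ((3 - 4)*6)*(-115) = -6 - 1*6*(-115) = -6 - 6*(-115) = -6 + 690 = 684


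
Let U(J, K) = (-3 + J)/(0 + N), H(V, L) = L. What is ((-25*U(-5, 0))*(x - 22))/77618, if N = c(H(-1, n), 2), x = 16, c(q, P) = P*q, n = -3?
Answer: 100/38809 ≈ 0.0025767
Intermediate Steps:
N = -6 (N = 2*(-3) = -6)
U(J, K) = ½ - J/6 (U(J, K) = (-3 + J)/(0 - 6) = (-3 + J)/(-6) = (-3 + J)*(-⅙) = ½ - J/6)
((-25*U(-5, 0))*(x - 22))/77618 = ((-25*(½ - ⅙*(-5)))*(16 - 22))/77618 = (-25*(½ + ⅚)*(-6))*(1/77618) = (-25*4/3*(-6))*(1/77618) = -100/3*(-6)*(1/77618) = 200*(1/77618) = 100/38809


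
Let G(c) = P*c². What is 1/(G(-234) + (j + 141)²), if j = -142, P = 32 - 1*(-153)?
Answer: 1/10129861 ≈ 9.8718e-8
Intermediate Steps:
P = 185 (P = 32 + 153 = 185)
G(c) = 185*c²
1/(G(-234) + (j + 141)²) = 1/(185*(-234)² + (-142 + 141)²) = 1/(185*54756 + (-1)²) = 1/(10129860 + 1) = 1/10129861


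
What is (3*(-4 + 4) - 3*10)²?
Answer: 900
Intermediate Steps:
(3*(-4 + 4) - 3*10)² = (3*0 - 30)² = (0 - 30)² = (-30)² = 900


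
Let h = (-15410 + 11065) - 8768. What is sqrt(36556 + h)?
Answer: sqrt(23443) ≈ 153.11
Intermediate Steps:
h = -13113 (h = -4345 - 8768 = -13113)
sqrt(36556 + h) = sqrt(36556 - 13113) = sqrt(23443)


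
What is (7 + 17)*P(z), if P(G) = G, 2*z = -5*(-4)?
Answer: 240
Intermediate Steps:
z = 10 (z = (-5*(-4))/2 = (½)*20 = 10)
(7 + 17)*P(z) = (7 + 17)*10 = 24*10 = 240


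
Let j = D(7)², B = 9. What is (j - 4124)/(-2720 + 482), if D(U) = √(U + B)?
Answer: 2054/1119 ≈ 1.8356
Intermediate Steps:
D(U) = √(9 + U) (D(U) = √(U + 9) = √(9 + U))
j = 16 (j = (√(9 + 7))² = (√16)² = 4² = 16)
(j - 4124)/(-2720 + 482) = (16 - 4124)/(-2720 + 482) = -4108/(-2238) = -4108*(-1/2238) = 2054/1119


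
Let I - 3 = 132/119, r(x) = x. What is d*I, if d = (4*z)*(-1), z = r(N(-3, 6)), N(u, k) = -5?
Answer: 9780/119 ≈ 82.185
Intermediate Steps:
I = 489/119 (I = 3 + 132/119 = 489/119 ≈ 4.1092)
z = -5
d = 20 (d = (4*(-5))*(-1) = -20*(-1) = 20)
d*I = 20*(489/119) = 9780/119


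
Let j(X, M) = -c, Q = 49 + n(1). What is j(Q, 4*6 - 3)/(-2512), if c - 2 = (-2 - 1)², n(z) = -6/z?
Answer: 11/2512 ≈ 0.0043790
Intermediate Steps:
c = 11 (c = 2 + (-2 - 1)² = 2 + (-3)² = 2 + 9 = 11)
Q = 43 (Q = 49 - 6/1 = 49 - 6*1 = 49 - 6 = 43)
j(X, M) = -11 (j(X, M) = -1*11 = -11)
j(Q, 4*6 - 3)/(-2512) = -11/(-2512) = -11*(-1/2512) = 11/2512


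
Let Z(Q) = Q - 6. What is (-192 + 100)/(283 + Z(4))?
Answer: -92/281 ≈ -0.32740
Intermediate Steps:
Z(Q) = -6 + Q
(-192 + 100)/(283 + Z(4)) = (-192 + 100)/(283 + (-6 + 4)) = -92/(283 - 2) = -92/281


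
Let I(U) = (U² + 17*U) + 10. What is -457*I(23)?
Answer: -425010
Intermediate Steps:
I(U) = 10 + U² + 17*U
-457*I(23) = -457*(10 + 23² + 17*23) = -457*(10 + 529 + 391) = -457*930 = -425010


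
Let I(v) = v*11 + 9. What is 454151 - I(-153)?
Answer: 455825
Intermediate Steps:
I(v) = 9 + 11*v (I(v) = 11*v + 9 = 9 + 11*v)
454151 - I(-153) = 454151 - (9 + 11*(-153)) = 454151 - (9 - 1683) = 454151 - 1*(-1674) = 454151 + 1674 = 455825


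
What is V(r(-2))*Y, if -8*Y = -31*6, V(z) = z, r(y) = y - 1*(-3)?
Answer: 93/4 ≈ 23.250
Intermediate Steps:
r(y) = 3 + y (r(y) = y + 3 = 3 + y)
Y = 93/4 (Y = -(-31)*6/8 = -⅛*(-186) = 93/4 ≈ 23.250)
V(r(-2))*Y = (3 - 2)*(93/4) = 1*(93/4) = 93/4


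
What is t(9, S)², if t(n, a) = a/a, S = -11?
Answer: 1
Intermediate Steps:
t(n, a) = 1
t(9, S)² = 1² = 1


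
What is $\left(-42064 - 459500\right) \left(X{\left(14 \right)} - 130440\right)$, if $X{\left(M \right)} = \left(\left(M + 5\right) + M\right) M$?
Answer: $65192285592$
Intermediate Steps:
$X{\left(M \right)} = M \left(5 + 2 M\right)$ ($X{\left(M \right)} = \left(\left(5 + M\right) + M\right) M = \left(5 + 2 M\right) M = M \left(5 + 2 M\right)$)
$\left(-42064 - 459500\right) \left(X{\left(14 \right)} - 130440\right) = \left(-42064 - 459500\right) \left(14 \left(5 + 2 \cdot 14\right) - 130440\right) = - 501564 \left(14 \left(5 + 28\right) - 130440\right) = - 501564 \left(14 \cdot 33 - 130440\right) = - 501564 \left(462 - 130440\right) = \left(-501564\right) \left(-129978\right) = 65192285592$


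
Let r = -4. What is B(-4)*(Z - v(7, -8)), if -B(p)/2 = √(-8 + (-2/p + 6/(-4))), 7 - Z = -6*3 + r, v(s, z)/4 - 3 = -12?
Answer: -390*I ≈ -390.0*I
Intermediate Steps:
v(s, z) = -36 (v(s, z) = 12 + 4*(-12) = 12 - 48 = -36)
Z = 29 (Z = 7 - (-6*3 - 4) = 7 - (-18 - 4) = 7 - 1*(-22) = 7 + 22 = 29)
B(p) = -2*√(-19/2 - 2/p) (B(p) = -2*√(-8 + (-2/p + 6/(-4))) = -2*√(-8 + (-2/p + 6*(-¼))) = -2*√(-8 + (-2/p - 3/2)) = -2*√(-8 + (-3/2 - 2/p)) = -2*√(-19/2 - 2/p))
B(-4)*(Z - v(7, -8)) = (-√(-38 - 8/(-4)))*(29 - 1*(-36)) = (-√(-38 - 8*(-¼)))*(29 + 36) = -√(-38 + 2)*65 = -√(-36)*65 = -6*I*65 = -390*I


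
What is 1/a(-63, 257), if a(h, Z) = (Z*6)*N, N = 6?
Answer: 1/9252 ≈ 0.00010808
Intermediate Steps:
a(h, Z) = 36*Z (a(h, Z) = (Z*6)*6 = (6*Z)*6 = 36*Z)
1/a(-63, 257) = 1/(36*257) = 1/9252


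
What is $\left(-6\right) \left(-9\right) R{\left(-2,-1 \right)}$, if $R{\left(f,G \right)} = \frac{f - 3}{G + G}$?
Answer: $135$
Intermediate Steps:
$R{\left(f,G \right)} = \frac{-3 + f}{2 G}$
$\left(-6\right) \left(-9\right) R{\left(-2,-1 \right)} = \left(-6\right) \left(-9\right) \frac{-3 - 2}{2 \left(-1\right)} = 54 \cdot \frac{1}{2} \left(-1\right) \left(-5\right) = 54 \cdot \frac{5}{2} = 135$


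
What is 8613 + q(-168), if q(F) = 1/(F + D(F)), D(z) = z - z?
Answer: 1446983/168 ≈ 8613.0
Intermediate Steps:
D(z) = 0
q(F) = 1/F (q(F) = 1/(F + 0) = 1/F)
8613 + q(-168) = 8613 + 1/(-168) = 8613 - 1/168 = 1446983/168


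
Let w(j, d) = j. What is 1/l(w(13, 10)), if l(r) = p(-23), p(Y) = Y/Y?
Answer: 1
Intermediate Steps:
p(Y) = 1
l(r) = 1
1/l(w(13, 10)) = 1/1 = 1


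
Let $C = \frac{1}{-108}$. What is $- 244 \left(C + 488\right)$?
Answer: $- \frac{3214883}{27} \approx -1.1907 \cdot 10^{5}$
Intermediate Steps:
$C = - \frac{1}{108} \approx -0.0092593$
$- 244 \left(C + 488\right) = - 244 \left(- \frac{1}{108} + 488\right) = \left(-244\right) \frac{52703}{108} = - \frac{3214883}{27}$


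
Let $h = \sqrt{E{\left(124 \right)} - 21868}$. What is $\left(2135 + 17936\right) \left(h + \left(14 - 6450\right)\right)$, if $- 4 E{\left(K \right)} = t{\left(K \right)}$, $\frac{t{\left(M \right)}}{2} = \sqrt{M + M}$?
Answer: $-129176956 + 20071 i \sqrt{21868 + \sqrt{62}} \approx -1.2918 \cdot 10^{8} + 2.9686 \cdot 10^{6} i$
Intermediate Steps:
$t{\left(M \right)} = 2 \sqrt{2} \sqrt{M}$ ($t{\left(M \right)} = 2 \sqrt{M + M} = 2 \sqrt{2 M} = 2 \sqrt{2} \sqrt{M}$)
$E{\left(K \right)} = - \frac{\sqrt{2} \sqrt{K}}{2}$ ($E{\left(K \right)} = - \frac{2 \sqrt{2} \sqrt{K}}{4} = - \frac{\sqrt{2} \sqrt{K}}{2}$)
$h = \sqrt{-21868 - \sqrt{62}}$ ($h = \sqrt{- \frac{\sqrt{2} \sqrt{124}}{2} - 21868} = \sqrt{- \frac{\sqrt{2} \cdot 2 \sqrt{31}}{2} - 21868} = \sqrt{- \sqrt{62} - 21868} = \sqrt{-21868 - \sqrt{62}} \approx 147.91 i$)
$\left(2135 + 17936\right) \left(h + \left(14 - 6450\right)\right) = \left(2135 + 17936\right) \left(\sqrt{-21868 - \sqrt{62}} + \left(14 - 6450\right)\right) = 20071 \left(\sqrt{-21868 - \sqrt{62}} + \left(14 - 6450\right)\right) = 20071 \left(\sqrt{-21868 - \sqrt{62}} - 6436\right) = 20071 \left(-6436 + \sqrt{-21868 - \sqrt{62}}\right) = -129176956 + 20071 \sqrt{-21868 - \sqrt{62}}$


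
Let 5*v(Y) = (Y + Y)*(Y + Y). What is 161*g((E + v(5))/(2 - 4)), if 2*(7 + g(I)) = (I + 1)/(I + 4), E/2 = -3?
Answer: -966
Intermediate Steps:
E = -6 (E = 2*(-3) = -6)
v(Y) = 4*Y**2/5 (v(Y) = ((Y + Y)*(Y + Y))/5 = ((2*Y)*(2*Y))/5 = (4*Y**2)/5 = 4*Y**2/5)
g(I) = -7 + (1 + I)/(2*(4 + I)) (g(I) = -7 + ((I + 1)/(I + 4))/2 = -7 + ((1 + I)/(4 + I))/2 = -7 + (1 + I)/(2*(4 + I)))
161*g((E + v(5))/(2 - 4)) = 161*((-55 - 13*(-6 + (4/5)*5**2)/(2 - 4))/(2*(4 + (-6 + (4/5)*5**2)/(2 - 4)))) = 161*((-55 - 13*(-6 + (4/5)*25)/(-2))/(2*(4 + (-6 + (4/5)*25)/(-2)))) = 161*((-55 - 13*(-6 + 20)*(-1)/2)/(2*(4 + (-6 + 20)*(-1/2)))) = 161*((-55 - 182*(-1)/2)/(2*(4 + 14*(-1/2)))) = 161*((-55 - 13*(-7))/(2*(4 - 7))) = 161*((1/2)*(-55 + 91)/(-3)) = 161*((1/2)*(-1/3)*36) = 161*(-6) = -966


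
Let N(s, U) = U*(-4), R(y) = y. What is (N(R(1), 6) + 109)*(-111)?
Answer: -9435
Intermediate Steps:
N(s, U) = -4*U
(N(R(1), 6) + 109)*(-111) = (-4*6 + 109)*(-111) = (-24 + 109)*(-111) = 85*(-111) = -9435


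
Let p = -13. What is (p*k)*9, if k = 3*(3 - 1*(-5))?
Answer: -2808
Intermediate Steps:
k = 24 (k = 3*(3 + 5) = 3*8 = 24)
(p*k)*9 = -13*24*9 = -312*9 = -2808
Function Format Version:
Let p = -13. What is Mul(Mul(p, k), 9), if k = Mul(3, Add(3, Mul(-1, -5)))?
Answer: -2808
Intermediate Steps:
k = 24 (k = Mul(3, Add(3, 5)) = Mul(3, 8) = 24)
Mul(Mul(p, k), 9) = Mul(Mul(-13, 24), 9) = Mul(-312, 9) = -2808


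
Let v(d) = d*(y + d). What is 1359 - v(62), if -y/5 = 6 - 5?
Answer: -2175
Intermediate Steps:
y = -5 (y = -5*(6 - 5) = -5*1 = -5)
v(d) = d*(-5 + d)
1359 - v(62) = 1359 - 62*(-5 + 62) = 1359 - 62*57 = 1359 - 1*3534 = 1359 - 3534 = -2175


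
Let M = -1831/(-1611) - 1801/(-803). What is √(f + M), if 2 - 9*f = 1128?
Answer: I*√22635150522446/431211 ≈ 11.033*I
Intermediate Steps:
f = -1126/9 (f = 2/9 - ⅑*1128 = 2/9 - 376/3 = -1126/9 ≈ -125.11)
M = 4371704/1293633 (M = -1831*(-1/1611) - 1801*(-1/803) = 1831/1611 + 1801/803 = 4371704/1293633 ≈ 3.3794)
√(f + M) = √(-1126/9 + 4371704/1293633) = √(-157476158/1293633) = I*√22635150522446/431211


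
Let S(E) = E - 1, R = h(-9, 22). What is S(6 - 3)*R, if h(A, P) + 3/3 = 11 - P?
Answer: -24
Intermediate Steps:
h(A, P) = 10 - P (h(A, P) = -1 + (11 - P) = 10 - P)
R = -12 (R = 10 - 1*22 = 10 - 22 = -12)
S(E) = -1 + E
S(6 - 3)*R = (-1 + (6 - 3))*(-12) = (-1 + 3)*(-12) = 2*(-12) = -24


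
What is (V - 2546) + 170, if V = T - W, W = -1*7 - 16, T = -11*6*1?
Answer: -2419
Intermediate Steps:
T = -66 (T = -66*1 = -66)
W = -23 (W = -7 - 16 = -23)
V = -43 (V = -66 - 1*(-23) = -66 + 23 = -43)
(V - 2546) + 170 = (-43 - 2546) + 170 = -2589 + 170 = -2419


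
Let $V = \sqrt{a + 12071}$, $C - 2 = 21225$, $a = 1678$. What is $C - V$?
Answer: $21227 - \sqrt{13749} \approx 21110.0$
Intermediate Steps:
$C = 21227$ ($C = 2 + 21225 = 21227$)
$V = \sqrt{13749}$ ($V = \sqrt{1678 + 12071} = \sqrt{13749} \approx 117.26$)
$C - V = 21227 - \sqrt{13749}$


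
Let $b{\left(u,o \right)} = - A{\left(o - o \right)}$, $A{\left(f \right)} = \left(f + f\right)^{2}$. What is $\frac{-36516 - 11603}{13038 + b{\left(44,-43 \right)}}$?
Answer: $- \frac{48119}{13038} \approx -3.6907$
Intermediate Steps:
$A{\left(f \right)} = 4 f^{2}$ ($A{\left(f \right)} = \left(2 f\right)^{2} = 4 f^{2}$)
$b{\left(u,o \right)} = 0$ ($b{\left(u,o \right)} = - 4 \left(o - o\right)^{2} = - 4 \cdot 0^{2} = - 4 \cdot 0 = \left(-1\right) 0 = 0$)
$\frac{-36516 - 11603}{13038 + b{\left(44,-43 \right)}} = \frac{-36516 - 11603}{13038 + 0} = - \frac{48119}{13038}$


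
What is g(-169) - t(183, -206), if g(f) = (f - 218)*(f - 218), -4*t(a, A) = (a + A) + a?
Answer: 149809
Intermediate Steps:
t(a, A) = -a/2 - A/4 (t(a, A) = -((a + A) + a)/4 = -((A + a) + a)/4 = -(A + 2*a)/4 = -a/2 - A/4)
g(f) = (-218 + f)**2 (g(f) = (-218 + f)*(-218 + f) = (-218 + f)**2)
g(-169) - t(183, -206) = (-218 - 169)**2 - (-1/2*183 - 1/4*(-206)) = (-387)**2 - (-183/2 + 103/2) = 149769 - 1*(-40) = 149769 + 40 = 149809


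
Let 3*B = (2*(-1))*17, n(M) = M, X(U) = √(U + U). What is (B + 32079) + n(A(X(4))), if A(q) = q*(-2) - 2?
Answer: 96197/3 - 4*√2 ≈ 32060.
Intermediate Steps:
X(U) = √2*√U (X(U) = √(2*U) = √2*√U)
A(q) = -2 - 2*q (A(q) = -2*q - 2 = -2 - 2*q)
B = -34/3 (B = ((2*(-1))*17)/3 = (-2*17)/3 = (⅓)*(-34) = -34/3 ≈ -11.333)
(B + 32079) + n(A(X(4))) = (-34/3 + 32079) + (-2 - 2*√2*√4) = 96203/3 + (-2 - 2*√2*2) = 96203/3 + (-2 - 4*√2) = 96197/3 - 4*√2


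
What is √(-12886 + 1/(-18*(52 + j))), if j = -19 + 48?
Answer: I*√37575578/54 ≈ 113.52*I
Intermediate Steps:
j = 29
√(-12886 + 1/(-18*(52 + j))) = √(-12886 + 1/(-18*(52 + 29))) = √(-12886 + 1/(-18*81)) = √(-12886 + 1/(-1458)) = √(-12886 - 1/1458) = √(-18787789/1458) = I*√37575578/54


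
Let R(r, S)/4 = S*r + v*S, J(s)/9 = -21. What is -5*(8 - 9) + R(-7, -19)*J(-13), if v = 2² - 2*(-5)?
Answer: 100553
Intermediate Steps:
J(s) = -189 (J(s) = 9*(-21) = -189)
v = 14 (v = 4 + 10 = 14)
R(r, S) = 56*S + 4*S*r (R(r, S) = 4*(S*r + 14*S) = 4*(14*S + S*r) = 56*S + 4*S*r)
-5*(8 - 9) + R(-7, -19)*J(-13) = -5*(8 - 9) + (4*(-19)*(14 - 7))*(-189) = -5*(-1) + (4*(-19)*7)*(-189) = 5 - 532*(-189) = 5 + 100548 = 100553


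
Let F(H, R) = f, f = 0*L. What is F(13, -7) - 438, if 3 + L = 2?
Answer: -438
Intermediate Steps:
L = -1 (L = -3 + 2 = -1)
f = 0 (f = 0*(-1) = 0)
F(H, R) = 0
F(13, -7) - 438 = 0 - 438 = -438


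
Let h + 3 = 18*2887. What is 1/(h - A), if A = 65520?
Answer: -1/13557 ≈ -7.3763e-5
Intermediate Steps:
h = 51963 (h = -3 + 18*2887 = -3 + 51966 = 51963)
1/(h - A) = 1/(51963 - 1*65520) = 1/(51963 - 65520) = 1/(-13557) = -1/13557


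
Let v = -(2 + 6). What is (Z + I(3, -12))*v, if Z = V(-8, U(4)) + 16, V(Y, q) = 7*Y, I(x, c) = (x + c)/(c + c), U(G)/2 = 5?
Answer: 317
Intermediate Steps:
U(G) = 10 (U(G) = 2*5 = 10)
I(x, c) = (c + x)/(2*c) (I(x, c) = (c + x)/((2*c)) = (c + x)*(1/(2*c)) = (c + x)/(2*c))
v = -8 (v = -1*8 = -8)
Z = -40 (Z = 7*(-8) + 16 = -56 + 16 = -40)
(Z + I(3, -12))*v = (-40 + (½)*(-12 + 3)/(-12))*(-8) = (-40 + (½)*(-1/12)*(-9))*(-8) = (-40 + 3/8)*(-8) = -317/8*(-8) = 317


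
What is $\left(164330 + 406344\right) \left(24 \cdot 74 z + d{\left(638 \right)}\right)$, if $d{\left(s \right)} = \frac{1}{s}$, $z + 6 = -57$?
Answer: $- \frac{20368651345991}{319} \approx -6.3852 \cdot 10^{10}$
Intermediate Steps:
$z = -63$ ($z = -6 - 57 = -63$)
$\left(164330 + 406344\right) \left(24 \cdot 74 z + d{\left(638 \right)}\right) = \left(164330 + 406344\right) \left(24 \cdot 74 \left(-63\right) + \frac{1}{638}\right) = 570674 \left(1776 \left(-63\right) + \frac{1}{638}\right) = 570674 \left(-111888 + \frac{1}{638}\right) = 570674 \left(- \frac{71384543}{638}\right) = - \frac{20368651345991}{319}$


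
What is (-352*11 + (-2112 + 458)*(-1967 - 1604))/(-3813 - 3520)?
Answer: -5902562/7333 ≈ -804.93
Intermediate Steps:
(-352*11 + (-2112 + 458)*(-1967 - 1604))/(-3813 - 3520) = (-3872 - 1654*(-3571))/(-7333) = (-3872 + 5906434)*(-1/7333) = 5902562*(-1/7333) = -5902562/7333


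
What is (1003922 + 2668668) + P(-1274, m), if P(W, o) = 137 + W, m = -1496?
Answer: 3671453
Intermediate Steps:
(1003922 + 2668668) + P(-1274, m) = (1003922 + 2668668) + (137 - 1274) = 3672590 - 1137 = 3671453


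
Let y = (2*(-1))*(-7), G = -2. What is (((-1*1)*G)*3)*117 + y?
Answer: 716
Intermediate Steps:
y = 14 (y = -2*(-7) = 14)
(((-1*1)*G)*3)*117 + y = ((-1*1*(-2))*3)*117 + 14 = (-1*(-2)*3)*117 + 14 = (2*3)*117 + 14 = 6*117 + 14 = 702 + 14 = 716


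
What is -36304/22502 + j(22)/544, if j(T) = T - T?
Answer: -18152/11251 ≈ -1.6134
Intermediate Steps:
j(T) = 0
-36304/22502 + j(22)/544 = -36304/22502 + 0/544 = -36304*1/22502 + 0*(1/544) = -18152/11251 + 0 = -18152/11251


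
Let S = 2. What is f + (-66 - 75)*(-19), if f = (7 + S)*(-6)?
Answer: 2625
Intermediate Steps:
f = -54 (f = (7 + 2)*(-6) = 9*(-6) = -54)
f + (-66 - 75)*(-19) = -54 + (-66 - 75)*(-19) = -54 - 141*(-19) = -54 + 2679 = 2625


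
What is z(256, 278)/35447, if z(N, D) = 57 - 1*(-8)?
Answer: 65/35447 ≈ 0.0018337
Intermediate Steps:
z(N, D) = 65 (z(N, D) = 57 + 8 = 65)
z(256, 278)/35447 = 65/35447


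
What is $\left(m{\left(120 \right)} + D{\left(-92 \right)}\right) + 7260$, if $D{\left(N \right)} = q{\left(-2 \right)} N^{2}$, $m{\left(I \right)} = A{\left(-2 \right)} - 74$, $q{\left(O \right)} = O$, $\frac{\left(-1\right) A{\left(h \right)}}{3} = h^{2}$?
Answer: $-9754$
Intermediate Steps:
$A{\left(h \right)} = - 3 h^{2}$
$m{\left(I \right)} = -86$ ($m{\left(I \right)} = - 3 \left(-2\right)^{2} - 74 = \left(-3\right) 4 - 74 = -12 - 74 = -86$)
$D{\left(N \right)} = - 2 N^{2}$
$\left(m{\left(120 \right)} + D{\left(-92 \right)}\right) + 7260 = \left(-86 - 2 \left(-92\right)^{2}\right) + 7260 = \left(-86 - 16928\right) + 7260 = -17014 + 7260 = -9754$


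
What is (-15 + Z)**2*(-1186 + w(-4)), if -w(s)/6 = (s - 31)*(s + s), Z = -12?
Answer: -2089314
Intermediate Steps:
w(s) = -12*s*(-31 + s) (w(s) = -6*(s - 31)*(s + s) = -6*(-31 + s)*2*s = -12*s*(-31 + s))
(-15 + Z)**2*(-1186 + w(-4)) = (-15 - 12)**2*(-1186 + 12*(-4)*(31 - 1*(-4))) = (-27)**2*(-1186 + 12*(-4)*(31 + 4)) = 729*(-1186 + 12*(-4)*35) = 729*(-1186 - 1680) = 729*(-2866) = -2089314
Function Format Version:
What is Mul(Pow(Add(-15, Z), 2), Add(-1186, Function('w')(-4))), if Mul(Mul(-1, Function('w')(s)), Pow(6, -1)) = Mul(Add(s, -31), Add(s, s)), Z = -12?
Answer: -2089314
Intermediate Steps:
Function('w')(s) = Mul(-12, s, Add(-31, s)) (Function('w')(s) = Mul(-6, Mul(Add(s, -31), Add(s, s))) = Mul(-6, Mul(Add(-31, s), Mul(2, s))) = Mul(-6, Mul(2, s, Add(-31, s))) = Mul(-12, s, Add(-31, s)))
Mul(Pow(Add(-15, Z), 2), Add(-1186, Function('w')(-4))) = Mul(Pow(Add(-15, -12), 2), Add(-1186, Mul(12, -4, Add(31, Mul(-1, -4))))) = Mul(Pow(-27, 2), Add(-1186, Mul(12, -4, Add(31, 4)))) = Mul(729, Add(-1186, Mul(12, -4, 35))) = Mul(729, Add(-1186, -1680)) = Mul(729, -2866) = -2089314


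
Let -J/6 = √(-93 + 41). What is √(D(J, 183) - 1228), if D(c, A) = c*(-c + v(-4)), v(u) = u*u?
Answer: 2*√(161 - 48*I*√13) ≈ 28.191 - 12.278*I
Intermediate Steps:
J = -12*I*√13 (J = -6*√(-93 + 41) = -12*I*√13 ≈ -43.267*I)
v(u) = u²
D(c, A) = c*(16 - c) (D(c, A) = c*(-c + (-4)²) = c*(-c + 16) = c*(16 - c))
√(D(J, 183) - 1228) = √((-12*I*√13)*(16 - (-12)*I*√13) - 1228) = √((-12*I*√13)*(16 + 12*I*√13) - 1228) = √(-12*I*√13*(16 + 12*I*√13) - 1228) = √(-1228 - 12*I*√13*(16 + 12*I*√13))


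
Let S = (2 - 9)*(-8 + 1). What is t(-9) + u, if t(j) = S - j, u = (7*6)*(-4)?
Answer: -110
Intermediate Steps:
S = 49 (S = -7*(-7) = 49)
u = -168 (u = 42*(-4) = -168)
t(j) = 49 - j
t(-9) + u = (49 - 1*(-9)) - 168 = (49 + 9) - 168 = 58 - 168 = -110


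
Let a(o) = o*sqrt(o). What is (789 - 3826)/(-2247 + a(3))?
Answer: 2274713/1682994 + 3037*sqrt(3)/1682994 ≈ 1.3547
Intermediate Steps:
a(o) = o**(3/2)
(789 - 3826)/(-2247 + a(3)) = (789 - 3826)/(-2247 + 3**(3/2)) = -3037/(-2247 + 3*sqrt(3))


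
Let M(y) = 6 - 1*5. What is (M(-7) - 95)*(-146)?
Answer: 13724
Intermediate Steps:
M(y) = 1 (M(y) = 6 - 5 = 1)
(M(-7) - 95)*(-146) = (1 - 95)*(-146) = -94*(-146) = 13724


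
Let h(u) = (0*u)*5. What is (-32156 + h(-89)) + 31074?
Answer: -1082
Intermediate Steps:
h(u) = 0 (h(u) = 0*5 = 0)
(-32156 + h(-89)) + 31074 = (-32156 + 0) + 31074 = -32156 + 31074 = -1082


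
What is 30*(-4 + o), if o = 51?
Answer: 1410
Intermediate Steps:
30*(-4 + o) = 30*(-4 + 51) = 30*47 = 1410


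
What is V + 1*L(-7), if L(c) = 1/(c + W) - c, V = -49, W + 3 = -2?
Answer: -505/12 ≈ -42.083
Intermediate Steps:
W = -5 (W = -3 - 2 = -5)
L(c) = 1/(-5 + c) - c (L(c) = 1/(c - 5) - c = 1/(-5 + c) - c)
V + 1*L(-7) = -49 + 1*((1 - 1*(-7)**2 + 5*(-7))/(-5 - 7)) = -49 + 1*((1 - 1*49 - 35)/(-12)) = -49 + 1*(-(1 - 49 - 35)/12) = -49 + 1*(-1/12*(-83)) = -49 + 1*(83/12) = -49 + 83/12 = -505/12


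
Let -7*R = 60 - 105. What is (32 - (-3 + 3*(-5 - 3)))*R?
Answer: 2655/7 ≈ 379.29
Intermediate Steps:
R = 45/7 (R = -(60 - 105)/7 = -1/7*(-45) = 45/7 ≈ 6.4286)
(32 - (-3 + 3*(-5 - 3)))*R = (32 - (-3 + 3*(-5 - 3)))*(45/7) = (32 - (-3 + 3*(-8)))*(45/7) = (32 - (-3 - 24))*(45/7) = (32 - 1*(-27))*(45/7) = (32 + 27)*(45/7) = 59*(45/7) = 2655/7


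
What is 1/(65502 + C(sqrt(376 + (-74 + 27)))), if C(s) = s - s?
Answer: 1/65502 ≈ 1.5267e-5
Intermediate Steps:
C(s) = 0
1/(65502 + C(sqrt(376 + (-74 + 27)))) = 1/(65502 + 0) = 1/65502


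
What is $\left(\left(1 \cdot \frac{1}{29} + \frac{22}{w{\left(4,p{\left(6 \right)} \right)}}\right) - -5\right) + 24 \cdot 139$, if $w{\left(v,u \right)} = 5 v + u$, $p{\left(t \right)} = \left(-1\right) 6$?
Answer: $\frac{678549}{203} \approx 3342.6$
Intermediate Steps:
$p{\left(t \right)} = -6$
$w{\left(v,u \right)} = u + 5 v$
$\left(\left(1 \cdot \frac{1}{29} + \frac{22}{w{\left(4,p{\left(6 \right)} \right)}}\right) - -5\right) + 24 \cdot 139 = \left(\left(1 \cdot \frac{1}{29} + \frac{22}{-6 + 5 \cdot 4}\right) - -5\right) + 24 \cdot 139 = \left(\left(1 \cdot \frac{1}{29} + \frac{22}{-6 + 20}\right) + 5\right) + 3336 = \left(\left(\frac{1}{29} + \frac{22}{14}\right) + 5\right) + 3336 = \left(\left(\frac{1}{29} + 22 \cdot \frac{1}{14}\right) + 5\right) + 3336 = \left(\left(\frac{1}{29} + \frac{11}{7}\right) + 5\right) + 3336 = \left(\frac{326}{203} + 5\right) + 3336 = \frac{1341}{203} + 3336 = \frac{678549}{203}$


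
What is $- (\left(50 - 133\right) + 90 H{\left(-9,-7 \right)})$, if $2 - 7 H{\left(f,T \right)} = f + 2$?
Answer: $- \frac{229}{7} \approx -32.714$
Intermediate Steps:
$H{\left(f,T \right)} = - \frac{f}{7}$ ($H{\left(f,T \right)} = \frac{2}{7} - \frac{f + 2}{7} = \frac{2}{7} - \frac{2 + f}{7} = \frac{2}{7} - \left(\frac{2}{7} + \frac{f}{7}\right) = - \frac{f}{7}$)
$- (\left(50 - 133\right) + 90 H{\left(-9,-7 \right)}) = - (\left(50 - 133\right) + 90 \left(\left(- \frac{1}{7}\right) \left(-9\right)\right)) = - (\left(50 - 133\right) + 90 \cdot \frac{9}{7}) = - (-83 + \frac{810}{7}) = \left(-1\right) \frac{229}{7} = - \frac{229}{7}$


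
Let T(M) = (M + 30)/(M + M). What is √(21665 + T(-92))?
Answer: √45843853/46 ≈ 147.19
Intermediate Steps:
T(M) = (30 + M)/(2*M) (T(M) = (30 + M)/((2*M)) = (30 + M)*(1/(2*M)) = (30 + M)/(2*M))
√(21665 + T(-92)) = √(21665 + (½)*(30 - 92)/(-92)) = √(21665 + (½)*(-1/92)*(-62)) = √(21665 + 31/92) = √(1993211/92) = √45843853/46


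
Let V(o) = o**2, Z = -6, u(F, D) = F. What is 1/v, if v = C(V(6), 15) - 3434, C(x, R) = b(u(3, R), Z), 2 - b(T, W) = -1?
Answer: -1/3431 ≈ -0.00029146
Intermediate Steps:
b(T, W) = 3 (b(T, W) = 2 - 1*(-1) = 2 + 1 = 3)
C(x, R) = 3
v = -3431 (v = 3 - 3434 = -3431)
1/v = 1/(-3431) = -1/3431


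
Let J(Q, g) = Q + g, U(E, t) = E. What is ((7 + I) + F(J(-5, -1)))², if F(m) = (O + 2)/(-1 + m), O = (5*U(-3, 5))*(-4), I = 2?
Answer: 1/49 ≈ 0.020408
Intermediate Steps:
O = 60 (O = (5*(-3))*(-4) = -15*(-4) = 60)
F(m) = 62/(-1 + m) (F(m) = (60 + 2)/(-1 + m) = 62/(-1 + m))
((7 + I) + F(J(-5, -1)))² = ((7 + 2) + 62/(-1 + (-5 - 1)))² = (9 + 62/(-1 - 6))² = (9 + 62/(-7))² = (9 + 62*(-⅐))² = (9 - 62/7)² = (⅐)² = 1/49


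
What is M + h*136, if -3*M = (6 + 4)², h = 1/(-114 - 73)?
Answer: -1124/33 ≈ -34.061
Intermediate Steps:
h = -1/187 (h = 1/(-187) = -1/187 ≈ -0.0053476)
M = -100/3 (M = -(6 + 4)²/3 = -⅓*10² = -⅓*100 = -100/3 ≈ -33.333)
M + h*136 = -100/3 - 1/187*136 = -100/3 - 8/11 = -1124/33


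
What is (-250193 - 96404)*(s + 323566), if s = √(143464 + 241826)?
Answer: -112147004902 - 1039791*√42810 ≈ -1.1236e+11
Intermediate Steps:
s = 3*√42810 (s = √385290 = 3*√42810 ≈ 620.72)
(-250193 - 96404)*(s + 323566) = (-250193 - 96404)*(3*√42810 + 323566) = -346597*(323566 + 3*√42810) = -112147004902 - 1039791*√42810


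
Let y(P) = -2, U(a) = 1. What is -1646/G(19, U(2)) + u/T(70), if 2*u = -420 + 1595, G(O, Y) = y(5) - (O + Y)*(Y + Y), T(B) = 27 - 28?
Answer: -23029/42 ≈ -548.31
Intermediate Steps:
T(B) = -1
G(O, Y) = -2 - 2*Y*(O + Y) (G(O, Y) = -2 - (O + Y)*(Y + Y) = -2 - (O + Y)*2*Y = -2 - 2*Y*(O + Y))
u = 1175/2 (u = (-420 + 1595)/2 = (½)*1175 = 1175/2 ≈ 587.50)
-1646/G(19, U(2)) + u/T(70) = -1646/(-2 - 2*1² - 2*19*1) + (1175/2)/(-1) = -1646/(-2 - 2*1 - 38) + (1175/2)*(-1) = -1646/(-2 - 2 - 38) - 1175/2 = -1646/(-42) - 1175/2 = -1646*(-1/42) - 1175/2 = 823/21 - 1175/2 = -23029/42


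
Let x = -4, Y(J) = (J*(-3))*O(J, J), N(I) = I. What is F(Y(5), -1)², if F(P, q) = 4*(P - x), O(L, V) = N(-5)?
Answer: 99856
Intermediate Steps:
O(L, V) = -5
Y(J) = 15*J (Y(J) = (J*(-3))*(-5) = -3*J*(-5) = 15*J)
F(P, q) = 16 + 4*P (F(P, q) = 4*(P - 1*(-4)) = 4*(P + 4) = 4*(4 + P) = 16 + 4*P)
F(Y(5), -1)² = (16 + 4*(15*5))² = (16 + 4*75)² = (16 + 300)² = 316² = 99856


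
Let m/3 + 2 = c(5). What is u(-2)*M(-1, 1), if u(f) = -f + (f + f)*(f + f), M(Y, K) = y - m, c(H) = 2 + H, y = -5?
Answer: -360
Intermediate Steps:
m = 15 (m = -6 + 3*(2 + 5) = -6 + 3*7 = -6 + 21 = 15)
M(Y, K) = -20 (M(Y, K) = -5 - 1*15 = -5 - 15 = -20)
u(f) = -f + 4*f² (u(f) = -f + (2*f)*(2*f) = -f + 4*f²)
u(-2)*M(-1, 1) = -2*(-1 + 4*(-2))*(-20) = -2*(-1 - 8)*(-20) = -2*(-9)*(-20) = 18*(-20) = -360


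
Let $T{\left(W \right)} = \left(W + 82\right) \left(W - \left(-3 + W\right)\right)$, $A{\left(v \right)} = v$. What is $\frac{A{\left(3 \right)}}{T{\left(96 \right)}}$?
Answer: $\frac{1}{178} \approx 0.005618$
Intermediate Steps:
$T{\left(W \right)} = 246 + 3 W$ ($T{\left(W \right)} = \left(82 + W\right) \left(W - \left(-3 + W\right)\right) = \left(82 + W\right) 3 = 246 + 3 W$)
$\frac{A{\left(3 \right)}}{T{\left(96 \right)}} = \frac{3}{246 + 3 \cdot 96} = \frac{3}{246 + 288} = \frac{3}{534} = 3 \cdot \frac{1}{534} = \frac{1}{178}$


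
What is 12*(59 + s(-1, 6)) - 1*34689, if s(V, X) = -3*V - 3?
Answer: -33981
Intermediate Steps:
s(V, X) = -3 - 3*V
12*(59 + s(-1, 6)) - 1*34689 = 12*(59 + (-3 - 3*(-1))) - 1*34689 = 12*(59 + (-3 + 3)) - 34689 = 12*(59 + 0) - 34689 = 12*59 - 34689 = 708 - 34689 = -33981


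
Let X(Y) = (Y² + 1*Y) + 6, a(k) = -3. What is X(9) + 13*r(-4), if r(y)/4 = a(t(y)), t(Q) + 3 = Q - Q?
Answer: -60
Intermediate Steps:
t(Q) = -3 (t(Q) = -3 + (Q - Q) = -3 + 0 = -3)
r(y) = -12 (r(y) = 4*(-3) = -12)
X(Y) = 6 + Y + Y² (X(Y) = (Y² + Y) + 6 = (Y + Y²) + 6 = 6 + Y + Y²)
X(9) + 13*r(-4) = (6 + 9 + 9²) + 13*(-12) = (6 + 9 + 81) - 156 = 96 - 156 = -60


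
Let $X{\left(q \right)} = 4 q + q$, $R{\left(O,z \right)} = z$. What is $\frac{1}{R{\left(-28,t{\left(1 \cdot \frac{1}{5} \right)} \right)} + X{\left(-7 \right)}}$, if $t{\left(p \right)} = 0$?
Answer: $- \frac{1}{35} \approx -0.028571$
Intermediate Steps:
$X{\left(q \right)} = 5 q$
$\frac{1}{R{\left(-28,t{\left(1 \cdot \frac{1}{5} \right)} \right)} + X{\left(-7 \right)}} = \frac{1}{0 + 5 \left(-7\right)} = \frac{1}{0 - 35} = \frac{1}{-35} = - \frac{1}{35}$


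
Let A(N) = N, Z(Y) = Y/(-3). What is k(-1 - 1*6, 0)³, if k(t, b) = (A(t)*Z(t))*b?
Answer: 0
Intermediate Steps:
Z(Y) = -Y/3 (Z(Y) = Y*(-⅓) = -Y/3)
k(t, b) = -b*t²/3 (k(t, b) = (t*(-t/3))*b = (-t²/3)*b = -b*t²/3)
k(-1 - 1*6, 0)³ = (-⅓*0*(-1 - 1*6)²)³ = (-⅓*0*(-1 - 6)²)³ = (-⅓*0*(-7)²)³ = (-⅓*0*49)³ = 0³ = 0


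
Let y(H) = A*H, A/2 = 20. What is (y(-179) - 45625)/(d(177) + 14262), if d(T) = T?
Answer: -17595/4813 ≈ -3.6557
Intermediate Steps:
A = 40 (A = 2*20 = 40)
y(H) = 40*H
(y(-179) - 45625)/(d(177) + 14262) = (40*(-179) - 45625)/(177 + 14262) = (-7160 - 45625)/14439 = -52785*1/14439 = -17595/4813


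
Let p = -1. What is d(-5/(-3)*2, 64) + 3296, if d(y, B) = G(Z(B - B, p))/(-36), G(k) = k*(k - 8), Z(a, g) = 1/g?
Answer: 13183/4 ≈ 3295.8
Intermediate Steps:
Z(a, g) = 1/g
G(k) = k*(-8 + k)
d(y, B) = -¼ (d(y, B) = ((-8 + 1/(-1))/(-1))/(-36) = -(-8 - 1)*(-1/36) = -1*(-9)*(-1/36) = 9*(-1/36) = -¼)
d(-5/(-3)*2, 64) + 3296 = -¼ + 3296 = 13183/4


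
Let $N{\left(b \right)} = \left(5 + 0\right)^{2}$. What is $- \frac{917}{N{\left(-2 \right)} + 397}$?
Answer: $- \frac{917}{422} \approx -2.173$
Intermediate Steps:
$N{\left(b \right)} = 25$ ($N{\left(b \right)} = 5^{2} = 25$)
$- \frac{917}{N{\left(-2 \right)} + 397} = - \frac{917}{25 + 397} = - \frac{917}{422}$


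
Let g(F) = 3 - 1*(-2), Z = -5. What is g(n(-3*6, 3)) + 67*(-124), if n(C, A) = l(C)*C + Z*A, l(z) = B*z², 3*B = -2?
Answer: -8303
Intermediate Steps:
B = -⅔ (B = (⅓)*(-2) = -⅔ ≈ -0.66667)
l(z) = -2*z²/3
n(C, A) = -5*A - 2*C³/3 (n(C, A) = (-2*C²/3)*C - 5*A = -2*C³/3 - 5*A = -5*A - 2*C³/3)
g(F) = 5 (g(F) = 3 + 2 = 5)
g(n(-3*6, 3)) + 67*(-124) = 5 + 67*(-124) = 5 - 8308 = -8303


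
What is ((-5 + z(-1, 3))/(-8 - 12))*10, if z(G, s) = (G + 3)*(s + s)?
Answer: -7/2 ≈ -3.5000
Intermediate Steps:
z(G, s) = 2*s*(3 + G) (z(G, s) = (3 + G)*(2*s) = 2*s*(3 + G))
((-5 + z(-1, 3))/(-8 - 12))*10 = ((-5 + 2*3*(3 - 1))/(-8 - 12))*10 = ((-5 + 2*3*2)/(-20))*10 = ((-5 + 12)*(-1/20))*10 = (7*(-1/20))*10 = -7/20*10 = -7/2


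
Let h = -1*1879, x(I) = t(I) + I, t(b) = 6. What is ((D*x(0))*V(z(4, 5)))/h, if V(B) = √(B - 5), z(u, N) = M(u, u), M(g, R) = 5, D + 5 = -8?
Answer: 0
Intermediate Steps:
D = -13 (D = -5 - 8 = -13)
z(u, N) = 5
V(B) = √(-5 + B)
x(I) = 6 + I
h = -1879
((D*x(0))*V(z(4, 5)))/h = ((-13*(6 + 0))*√(-5 + 5))/(-1879) = ((-13*6)*√0)*(-1/1879) = -78*0*(-1/1879) = 0*(-1/1879) = 0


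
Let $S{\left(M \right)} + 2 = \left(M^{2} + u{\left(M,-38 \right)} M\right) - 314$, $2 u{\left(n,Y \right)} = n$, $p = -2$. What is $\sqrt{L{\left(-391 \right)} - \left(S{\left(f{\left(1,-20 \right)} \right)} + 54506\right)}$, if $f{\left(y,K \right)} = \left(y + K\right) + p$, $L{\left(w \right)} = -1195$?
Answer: $\frac{i \sqrt{224186}}{2} \approx 236.74 i$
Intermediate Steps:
$u{\left(n,Y \right)} = \frac{n}{2}$
$f{\left(y,K \right)} = -2 + K + y$ ($f{\left(y,K \right)} = \left(y + K\right) - 2 = \left(K + y\right) - 2 = -2 + K + y$)
$S{\left(M \right)} = -316 + \frac{3 M^{2}}{2}$ ($S{\left(M \right)} = -2 - \left(314 - M^{2} - \frac{M}{2} M\right) = -2 + \left(\left(M^{2} + \frac{M^{2}}{2}\right) - 314\right) = -2 + \left(\frac{3 M^{2}}{2} - 314\right) = -2 + \left(-314 + \frac{3 M^{2}}{2}\right) = -316 + \frac{3 M^{2}}{2}$)
$\sqrt{L{\left(-391 \right)} - \left(S{\left(f{\left(1,-20 \right)} \right)} + 54506\right)} = \sqrt{-1195 - \left(\left(-316 + \frac{3 \left(-2 - 20 + 1\right)^{2}}{2}\right) + 54506\right)} = \sqrt{-1195 - \left(\left(-316 + \frac{3 \left(-21\right)^{2}}{2}\right) + 54506\right)} = \sqrt{-1195 - \left(\left(-316 + \frac{3}{2} \cdot 441\right) + 54506\right)} = \sqrt{-1195 - \left(\left(-316 + \frac{1323}{2}\right) + 54506\right)} = \sqrt{-1195 - \left(\frac{691}{2} + 54506\right)} = \sqrt{-1195 - \frac{109703}{2}} = \sqrt{- \frac{112093}{2}} = \frac{i \sqrt{224186}}{2}$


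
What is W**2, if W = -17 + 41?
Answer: 576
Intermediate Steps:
W = 24
W**2 = 24**2 = 576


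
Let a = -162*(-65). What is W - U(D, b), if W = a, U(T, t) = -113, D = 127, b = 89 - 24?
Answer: 10643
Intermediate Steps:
a = 10530
b = 65
W = 10530
W - U(D, b) = 10530 - 1*(-113) = 10530 + 113 = 10643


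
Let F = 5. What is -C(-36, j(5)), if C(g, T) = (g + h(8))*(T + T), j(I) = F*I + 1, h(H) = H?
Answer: 1456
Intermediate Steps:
j(I) = 1 + 5*I (j(I) = 5*I + 1 = 1 + 5*I)
C(g, T) = 2*T*(8 + g) (C(g, T) = (g + 8)*(T + T) = (8 + g)*(2*T) = 2*T*(8 + g))
-C(-36, j(5)) = -2*(1 + 5*5)*(8 - 36) = -2*(1 + 25)*(-28) = -2*26*(-28) = -1*(-1456) = 1456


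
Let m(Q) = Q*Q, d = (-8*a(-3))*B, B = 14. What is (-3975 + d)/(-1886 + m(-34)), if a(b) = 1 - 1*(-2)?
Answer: 4311/730 ≈ 5.9055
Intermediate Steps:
a(b) = 3 (a(b) = 1 + 2 = 3)
d = -336 (d = -8*3*14 = -24*14 = -336)
m(Q) = Q²
(-3975 + d)/(-1886 + m(-34)) = (-3975 - 336)/(-1886 + (-34)²) = -4311/(-1886 + 1156) = -4311/(-730) = -4311*(-1/730) = 4311/730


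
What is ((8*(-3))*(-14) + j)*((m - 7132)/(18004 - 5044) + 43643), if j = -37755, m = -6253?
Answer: -1410945498067/864 ≈ -1.6330e+9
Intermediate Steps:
((8*(-3))*(-14) + j)*((m - 7132)/(18004 - 5044) + 43643) = ((8*(-3))*(-14) - 37755)*((-6253 - 7132)/(18004 - 5044) + 43643) = (-24*(-14) - 37755)*(-13385/12960 + 43643) = (336 - 37755)*(-13385*1/12960 + 43643) = -37419*(-2677/2592 + 43643) = -37419*113119979/2592 = -1410945498067/864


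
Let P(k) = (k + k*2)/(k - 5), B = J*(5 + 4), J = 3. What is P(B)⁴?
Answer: 43046721/234256 ≈ 183.76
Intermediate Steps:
B = 27 (B = 3*(5 + 4) = 3*9 = 27)
P(k) = 3*k/(-5 + k) (P(k) = (k + 2*k)/(-5 + k) = (3*k)/(-5 + k) = 3*k/(-5 + k))
P(B)⁴ = (3*27/(-5 + 27))⁴ = (3*27/22)⁴ = (3*27*(1/22))⁴ = (81/22)⁴ = 43046721/234256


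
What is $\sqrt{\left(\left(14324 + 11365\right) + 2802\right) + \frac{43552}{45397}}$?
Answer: $\frac{\sqrt{58718725998163}}{45397} \approx 168.8$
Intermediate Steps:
$\sqrt{\left(\left(14324 + 11365\right) + 2802\right) + \frac{43552}{45397}} = \sqrt{\left(25689 + 2802\right) + 43552 \cdot \frac{1}{45397}} = \sqrt{28491 + \frac{43552}{45397}} = \sqrt{\frac{1293449479}{45397}} = \frac{\sqrt{58718725998163}}{45397}$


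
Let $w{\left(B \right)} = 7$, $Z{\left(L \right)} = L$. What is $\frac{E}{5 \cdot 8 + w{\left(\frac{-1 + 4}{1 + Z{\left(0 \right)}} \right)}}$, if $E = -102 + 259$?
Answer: $\frac{157}{47} \approx 3.3404$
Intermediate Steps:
$E = 157$
$\frac{E}{5 \cdot 8 + w{\left(\frac{-1 + 4}{1 + Z{\left(0 \right)}} \right)}} = \frac{1}{5 \cdot 8 + 7} \cdot 157 = \frac{1}{40 + 7} \cdot 157 = \frac{1}{47} \cdot 157 = \frac{157}{47}$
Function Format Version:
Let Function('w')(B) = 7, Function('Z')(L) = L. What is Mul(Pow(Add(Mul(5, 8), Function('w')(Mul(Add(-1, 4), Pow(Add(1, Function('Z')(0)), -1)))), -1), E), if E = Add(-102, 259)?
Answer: Rational(157, 47) ≈ 3.3404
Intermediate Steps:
E = 157
Mul(Pow(Add(Mul(5, 8), Function('w')(Mul(Add(-1, 4), Pow(Add(1, Function('Z')(0)), -1)))), -1), E) = Mul(Pow(Add(Mul(5, 8), 7), -1), 157) = Mul(Pow(Add(40, 7), -1), 157) = Mul(Pow(47, -1), 157) = Mul(Rational(1, 47), 157) = Rational(157, 47)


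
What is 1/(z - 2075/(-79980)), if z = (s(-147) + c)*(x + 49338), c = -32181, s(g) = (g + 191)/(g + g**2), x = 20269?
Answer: -57217692/128168930310298981 ≈ -4.4642e-10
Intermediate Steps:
s(g) = (191 + g)/(g + g**2)
z = -24037683854423/10731 (z = ((191 - 147)/((-147)*(1 - 147)) - 32181)*(20269 + 49338) = (-1/147*44/(-146) - 32181)*69607 = (-1/147*(-1/146)*44 - 32181)*69607 = (22/10731 - 32181)*69607 = -345334289/10731*69607 = -24037683854423/10731 ≈ -2.2400e+9)
1/(z - 2075/(-79980)) = 1/(-24037683854423/10731 - 2075/(-79980)) = 1/(-24037683854423/10731 - 2075*(-1/79980)) = 1/(-24037683854423/10731 + 415/15996) = 1/(-128168930310298981/57217692) = -57217692/128168930310298981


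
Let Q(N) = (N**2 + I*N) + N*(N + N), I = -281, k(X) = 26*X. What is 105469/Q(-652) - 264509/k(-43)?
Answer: 192955319529/815314916 ≈ 236.66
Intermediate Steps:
Q(N) = -281*N + 3*N**2 (Q(N) = (N**2 - 281*N) + N*(N + N) = (N**2 - 281*N) + N*(2*N) = (N**2 - 281*N) + 2*N**2 = -281*N + 3*N**2)
105469/Q(-652) - 264509/k(-43) = 105469/((-652*(-281 + 3*(-652)))) - 264509/(26*(-43)) = 105469/((-652*(-281 - 1956))) - 264509/(-1118) = 105469/((-652*(-2237))) - 264509*(-1/1118) = 105469/1458524 + 264509/1118 = 192955319529/815314916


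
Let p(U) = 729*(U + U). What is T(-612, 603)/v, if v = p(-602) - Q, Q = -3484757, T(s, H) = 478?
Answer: 478/2607041 ≈ 0.00018335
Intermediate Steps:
p(U) = 1458*U (p(U) = 729*(2*U) = 1458*U)
v = 2607041 (v = 1458*(-602) - 1*(-3484757) = -877716 + 3484757 = 2607041)
T(-612, 603)/v = 478/2607041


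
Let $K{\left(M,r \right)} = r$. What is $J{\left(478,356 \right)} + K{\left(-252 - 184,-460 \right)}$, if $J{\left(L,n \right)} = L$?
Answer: $18$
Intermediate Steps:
$J{\left(478,356 \right)} + K{\left(-252 - 184,-460 \right)} = 478 - 460 = 18$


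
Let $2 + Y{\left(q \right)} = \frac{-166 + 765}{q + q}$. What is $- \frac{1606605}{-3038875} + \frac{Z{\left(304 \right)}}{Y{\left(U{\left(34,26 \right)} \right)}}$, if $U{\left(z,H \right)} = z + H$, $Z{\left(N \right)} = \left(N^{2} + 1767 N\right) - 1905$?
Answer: $\frac{6539803980177}{31170175} \approx 2.0981 \cdot 10^{5}$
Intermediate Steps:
$Z{\left(N \right)} = -1905 + N^{2} + 1767 N$
$U{\left(z,H \right)} = H + z$
$Y{\left(q \right)} = -2 + \frac{599}{2 q}$ ($Y{\left(q \right)} = -2 + \frac{-166 + 765}{q + q} = -2 + \frac{599}{2 q}$)
$- \frac{1606605}{-3038875} + \frac{Z{\left(304 \right)}}{Y{\left(U{\left(34,26 \right)} \right)}} = - \frac{1606605}{-3038875} + \frac{-1905 + 304^{2} + 1767 \cdot 304}{-2 + \frac{599}{2 \left(26 + 34\right)}} = \left(-1606605\right) \left(- \frac{1}{3038875}\right) + \frac{-1905 + 92416 + 537168}{-2 + \frac{599}{2 \cdot 60}} = \frac{45903}{86825} + \frac{627679}{-2 + \frac{599}{2} \cdot \frac{1}{60}} = \frac{45903}{86825} + \frac{627679}{-2 + \frac{599}{120}} = \frac{45903}{86825} + \frac{627679}{\frac{359}{120}} = \frac{45903}{86825} + 627679 \cdot \frac{120}{359} = \frac{45903}{86825} + \frac{75321480}{359} = \frac{6539803980177}{31170175}$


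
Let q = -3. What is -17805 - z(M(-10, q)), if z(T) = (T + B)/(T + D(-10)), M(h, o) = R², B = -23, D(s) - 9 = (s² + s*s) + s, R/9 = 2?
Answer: -9312316/523 ≈ -17806.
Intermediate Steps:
R = 18 (R = 9*2 = 18)
D(s) = 9 + s + 2*s² (D(s) = 9 + ((s² + s*s) + s) = 9 + ((s² + s²) + s) = 9 + (2*s² + s) = 9 + (s + 2*s²) = 9 + s + 2*s²)
M(h, o) = 324 (M(h, o) = 18² = 324)
z(T) = (-23 + T)/(199 + T) (z(T) = (T - 23)/(T + (9 - 10 + 2*(-10)²)) = (-23 + T)/(T + (9 - 10 + 2*100)) = (-23 + T)/(T + (9 - 10 + 200)) = (-23 + T)/(T + 199) = (-23 + T)/(199 + T))
-17805 - z(M(-10, q)) = -17805 - (-23 + 324)/(199 + 324) = -17805 - 301/523 = -9312316/523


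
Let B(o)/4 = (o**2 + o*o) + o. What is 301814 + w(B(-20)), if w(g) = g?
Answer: 304934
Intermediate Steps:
B(o) = 4*o + 8*o**2 (B(o) = 4*((o**2 + o*o) + o) = 4*((o**2 + o**2) + o) = 4*(2*o**2 + o) = 4*(o + 2*o**2) = 4*o + 8*o**2)
301814 + w(B(-20)) = 301814 + 4*(-20)*(1 + 2*(-20)) = 301814 + 4*(-20)*(1 - 40) = 301814 + 4*(-20)*(-39) = 301814 + 3120 = 304934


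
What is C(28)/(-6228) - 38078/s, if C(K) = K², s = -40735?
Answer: 51303386/63424395 ≈ 0.80889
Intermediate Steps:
C(28)/(-6228) - 38078/s = 28²/(-6228) - 38078/(-40735) = 784*(-1/6228) - 38078*(-1/40735) = -196/1557 + 38078/40735 = 51303386/63424395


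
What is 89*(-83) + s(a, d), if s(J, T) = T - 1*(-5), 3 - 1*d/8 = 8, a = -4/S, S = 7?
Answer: -7422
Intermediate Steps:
a = -4/7 ≈ -0.57143
d = -40 (d = 24 - 8*8 = 24 - 64 = -40)
s(J, T) = 5 + T (s(J, T) = T + 5 = 5 + T)
89*(-83) + s(a, d) = 89*(-83) + (5 - 40) = -7387 - 35 = -7422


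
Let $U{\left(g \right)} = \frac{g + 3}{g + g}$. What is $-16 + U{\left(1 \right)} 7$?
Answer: $-2$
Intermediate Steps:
$U{\left(g \right)} = \frac{3 + g}{2 g}$
$-16 + U{\left(1 \right)} 7 = -16 + \frac{3 + 1}{2 \cdot 1} \cdot 7 = -16 + \frac{1}{2} \cdot 1 \cdot 4 \cdot 7 = -16 + 2 \cdot 7 = -16 + 14 = -2$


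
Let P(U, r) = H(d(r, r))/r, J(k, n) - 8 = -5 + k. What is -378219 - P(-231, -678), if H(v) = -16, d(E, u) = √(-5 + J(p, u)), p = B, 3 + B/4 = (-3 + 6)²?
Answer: -128216249/339 ≈ -3.7822e+5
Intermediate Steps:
B = 24 (B = -12 + 4*(-3 + 6)² = -12 + 4*3² = -12 + 4*9 = -12 + 36 = 24)
p = 24
J(k, n) = 3 + k (J(k, n) = 8 + (-5 + k) = 3 + k)
d(E, u) = √22 (d(E, u) = √(-5 + (3 + 24)) = √(-5 + 27) = √22)
P(U, r) = -16/r
-378219 - P(-231, -678) = -378219 - (-16)/(-678) = -378219 - (-16)*(-1)/678 = -378219 - 1*8/339 = -378219 - 8/339 = -128216249/339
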